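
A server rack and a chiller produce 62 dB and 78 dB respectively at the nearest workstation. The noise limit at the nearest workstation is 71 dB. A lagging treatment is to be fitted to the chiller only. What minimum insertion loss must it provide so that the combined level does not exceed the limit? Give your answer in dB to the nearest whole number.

Everything except the chiller sums to 10^(62/10) = 1.585e+06 in linear terms, 62.00 dB.
To meet 71 dB overall, the treated chiller may contribute at most 10^(71/10) − 1.585e+06 = 1.100e+07, i.e. 70.42 dB.
Required insertion loss = 78 − 70.42 = 7.58 dB.

8 dB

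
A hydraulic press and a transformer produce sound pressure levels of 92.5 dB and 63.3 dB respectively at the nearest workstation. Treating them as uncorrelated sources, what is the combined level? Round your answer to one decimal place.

92.5 dB

For uncorrelated sources the intensities add, so convert each level to linear form, sum, and take 10·log₁₀ of the total.
Σ 10^(L/10) = 10^(92.5/10) + 10^(63.3/10) = 1.780e+09.
L_total = 10·log₁₀(1.780e+09) = 92.51 dB.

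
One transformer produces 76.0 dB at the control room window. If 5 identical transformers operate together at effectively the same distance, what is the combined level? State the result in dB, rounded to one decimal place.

83.0 dB

L_total = L₁ + 10·log₁₀ N for N identical incoherent sources.
L_total = 76.0 + 10·log₁₀(5) = 76.0 + 6.990 = 82.99 dB.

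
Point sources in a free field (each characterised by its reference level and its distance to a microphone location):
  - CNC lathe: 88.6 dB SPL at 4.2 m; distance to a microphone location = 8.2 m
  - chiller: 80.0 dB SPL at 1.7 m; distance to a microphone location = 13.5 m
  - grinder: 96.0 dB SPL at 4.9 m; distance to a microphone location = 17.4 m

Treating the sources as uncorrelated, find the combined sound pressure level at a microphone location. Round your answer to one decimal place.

Apply inverse-square spreading to bring every level to the receiver, then sum 10^(L/10).
CNC lathe: 88.6 − 20·log₁₀(8.2/4.2) = 88.6 − 5.81 = 82.79 dB SPL.
chiller: 80.0 − 20·log₁₀(13.5/1.7) = 80.0 − 18.00 = 62.00 dB SPL.
grinder: 96.0 − 20·log₁₀(17.4/4.9) = 96.0 − 11.01 = 84.99 dB SPL.
Σ 10^(L/10) = 5.074e+08 → L_total = 10·log₁₀(5.074e+08) = 87.05 dB SPL.

87.1 dB SPL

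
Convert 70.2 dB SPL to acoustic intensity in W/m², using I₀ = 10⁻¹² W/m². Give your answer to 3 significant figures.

1.05e-05 W/m²

L = 10·log₁₀(I/I₀) ⇒ I = I₀·10^(L/10) = 10⁻¹² × 10^7.02.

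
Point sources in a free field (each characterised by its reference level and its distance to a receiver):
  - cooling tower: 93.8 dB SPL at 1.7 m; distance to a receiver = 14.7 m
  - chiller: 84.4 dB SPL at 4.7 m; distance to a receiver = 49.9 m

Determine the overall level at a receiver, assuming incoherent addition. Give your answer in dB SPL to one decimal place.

75.4 dB SPL

First find each source's level at the receiver (point-source: −20·log₁₀(r/r_ref)), then combine on an intensity basis.
cooling tower: 93.8 − 20·log₁₀(14.7/1.7) = 93.8 − 18.74 = 75.06 dB SPL.
chiller: 84.4 − 20·log₁₀(49.9/4.7) = 84.4 − 20.52 = 63.88 dB SPL.
Σ 10^(L/10) = 3.453e+07 → L_total = 10·log₁₀(3.453e+07) = 75.38 dB SPL.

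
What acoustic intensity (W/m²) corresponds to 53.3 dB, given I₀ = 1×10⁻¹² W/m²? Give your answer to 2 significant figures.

2.1e-07 W/m²

I = I₀·10^(L/10) = 10⁻¹² × 10^(53.3/10) = 10^(-6.670).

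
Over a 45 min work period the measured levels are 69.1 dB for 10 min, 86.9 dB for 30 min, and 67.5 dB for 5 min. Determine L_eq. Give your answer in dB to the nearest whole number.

The energy average is taken in the linear domain: L_eq = 10·log₁₀[(Σ tᵢ·10^(Lᵢ/10))/T], T = 45 min.
Σ tᵢ·10^(Lᵢ/10) = 10·10^(69.1/10) + 30·10^(86.9/10) + 5·10^(67.5/10) = 1.480e+10.
L_eq = 10·log₁₀(1.480e+10/45) = 85.17 dB.

85 dB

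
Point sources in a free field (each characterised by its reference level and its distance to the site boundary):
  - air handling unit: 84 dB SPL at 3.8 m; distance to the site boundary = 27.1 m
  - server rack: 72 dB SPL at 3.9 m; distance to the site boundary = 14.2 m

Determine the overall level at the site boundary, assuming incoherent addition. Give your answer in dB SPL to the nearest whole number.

68 dB SPL

Propagate each source to the receiver with L = L_ref − 20·log₁₀(r/r_ref), then add intensities.
air handling unit: 84 − 20·log₁₀(27.1/3.8) = 84 − 17.06 = 66.94 dB SPL.
server rack: 72 − 20·log₁₀(14.2/3.9) = 72 − 11.22 = 60.78 dB SPL.
Σ 10^(L/10) = 6.134e+06 → L_total = 10·log₁₀(6.134e+06) = 67.88 dB SPL.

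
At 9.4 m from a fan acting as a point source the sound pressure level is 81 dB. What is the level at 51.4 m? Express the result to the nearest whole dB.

66 dB

For a point source, L₂ = L₁ − 20·log₁₀(r₂/r₁).
L₂ = 81 − 20·log₁₀(51.4/9.4) = 81 − 14.757 = 66.24 dB.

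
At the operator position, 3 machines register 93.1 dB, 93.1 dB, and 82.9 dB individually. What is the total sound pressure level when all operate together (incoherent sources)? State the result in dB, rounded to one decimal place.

96.3 dB

Incoherent sources combine by intensity addition: L_total = 10·log₁₀(Σ 10^(L_i/10)).
Σ 10^(L/10) = 10^(93.1/10) + 10^(93.1/10) + 10^(82.9/10) = 4.278e+09.
L_total = 10·log₁₀(4.278e+09) = 96.31 dB.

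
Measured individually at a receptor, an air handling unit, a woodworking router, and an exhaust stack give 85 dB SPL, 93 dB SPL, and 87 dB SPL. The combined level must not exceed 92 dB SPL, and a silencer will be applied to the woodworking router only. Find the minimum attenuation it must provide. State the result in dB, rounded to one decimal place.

4.1 dB

The untreated sources together contribute 10^(85/10) + 10^(87/10) = 8.174e+08, i.e. 89.12 dB SPL.
The limit corresponds to 10^(92/10) = 1.585e+09; subtracting the fixed part leaves 7.675e+08 for the woodworking router, i.e. 88.85 dB SPL.
Required insertion loss = 93 − 88.85 = 4.15 dB.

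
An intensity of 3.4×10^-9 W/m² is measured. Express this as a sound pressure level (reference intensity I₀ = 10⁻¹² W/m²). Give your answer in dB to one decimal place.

Dividing by I₀ shifts the exponent by 12: I/I₀ = 3.4×10^3.
L = 10·(0.5315 + 3) = 35.31 dB.

35.3 dB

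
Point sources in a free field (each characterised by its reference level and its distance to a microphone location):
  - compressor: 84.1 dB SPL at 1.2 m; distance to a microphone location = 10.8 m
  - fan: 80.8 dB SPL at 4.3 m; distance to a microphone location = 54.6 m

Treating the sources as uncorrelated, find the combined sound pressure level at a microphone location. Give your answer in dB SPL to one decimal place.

Propagate each source to the receiver with L = L_ref − 20·log₁₀(r/r_ref), then add intensities.
compressor: 84.1 − 20·log₁₀(10.8/1.2) = 84.1 − 19.08 = 65.02 dB SPL.
fan: 80.8 − 20·log₁₀(54.6/4.3) = 80.8 − 22.07 = 58.73 dB SPL.
Σ 10^(L/10) = 3.919e+06 → L_total = 10·log₁₀(3.919e+06) = 65.93 dB SPL.

65.9 dB SPL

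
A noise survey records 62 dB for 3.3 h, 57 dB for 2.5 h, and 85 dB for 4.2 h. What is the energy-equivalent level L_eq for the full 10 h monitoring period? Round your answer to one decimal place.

The energy average is taken in the linear domain: L_eq = 10·log₁₀[(Σ tᵢ·10^(Lᵢ/10))/T], T = 10 h.
Σ tᵢ·10^(Lᵢ/10) = 3.3·10^(62/10) + 2.5·10^(57/10) + 4.2·10^(85/10) = 1.335e+09.
L_eq = 10·log₁₀(1.335e+09/10) = 81.25 dB.

81.3 dB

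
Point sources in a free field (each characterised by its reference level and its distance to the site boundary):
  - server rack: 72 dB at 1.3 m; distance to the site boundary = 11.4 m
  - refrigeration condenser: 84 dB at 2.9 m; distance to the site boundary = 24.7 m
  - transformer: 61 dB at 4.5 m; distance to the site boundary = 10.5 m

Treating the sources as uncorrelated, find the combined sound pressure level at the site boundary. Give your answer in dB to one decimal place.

First find each source's level at the receiver (point-source: −20·log₁₀(r/r_ref)), then combine on an intensity basis.
server rack: 72 − 20·log₁₀(11.4/1.3) = 72 − 18.86 = 53.14 dB.
refrigeration condenser: 84 − 20·log₁₀(24.7/2.9) = 84 − 18.61 = 65.39 dB.
transformer: 61 − 20·log₁₀(10.5/4.5) = 61 − 7.36 = 53.64 dB.
Σ 10^(L/10) = 3.900e+06 → L_total = 10·log₁₀(3.900e+06) = 65.91 dB.

65.9 dB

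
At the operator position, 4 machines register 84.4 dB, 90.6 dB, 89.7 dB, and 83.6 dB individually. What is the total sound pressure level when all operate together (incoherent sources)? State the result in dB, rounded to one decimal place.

For uncorrelated sources the intensities add, so convert each level to linear form, sum, and take 10·log₁₀ of the total.
Σ 10^(L/10) = 10^(84.4/10) + 10^(90.6/10) + 10^(89.7/10) + 10^(83.6/10) = 2.586e+09.
L_total = 10·log₁₀(2.586e+09) = 94.13 dB.

94.1 dB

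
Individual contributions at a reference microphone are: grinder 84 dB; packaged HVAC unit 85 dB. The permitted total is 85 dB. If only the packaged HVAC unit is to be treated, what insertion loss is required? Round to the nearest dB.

7 dB

The untreated sources together contribute 10^(84/10) = 2.512e+08, i.e. 84.00 dB.
To meet 85 dB overall, the treated packaged HVAC unit may contribute at most 10^(85/10) − 2.512e+08 = 6.504e+07, i.e. 78.13 dB.
So the packaged HVAC unit must be reduced from 85 to 78.13 dB: IL = 6.87 dB.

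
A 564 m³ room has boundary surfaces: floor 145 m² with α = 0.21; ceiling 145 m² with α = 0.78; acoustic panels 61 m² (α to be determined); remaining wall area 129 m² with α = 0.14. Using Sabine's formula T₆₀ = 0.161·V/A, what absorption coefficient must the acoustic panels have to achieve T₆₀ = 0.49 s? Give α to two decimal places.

Required total absorption A = 0.161·564/0.49 = 185.31 m².
Absorption from the other surfaces = 145·0.21 + 145·0.78 + 129·0.14 = 161.61 m², so the acoustic panels must supply 23.70 m² over 61 m².
α = 23.70/61 = 0.389.

0.39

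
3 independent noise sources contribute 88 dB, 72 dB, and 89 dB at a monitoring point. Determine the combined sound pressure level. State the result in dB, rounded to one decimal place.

91.6 dB

For uncorrelated sources the intensities add, so convert each level to linear form, sum, and take 10·log₁₀ of the total.
Σ 10^(L/10) = 10^(88/10) + 10^(72/10) + 10^(89/10) = 1.441e+09.
L_total = 10·log₁₀(1.441e+09) = 91.59 dB.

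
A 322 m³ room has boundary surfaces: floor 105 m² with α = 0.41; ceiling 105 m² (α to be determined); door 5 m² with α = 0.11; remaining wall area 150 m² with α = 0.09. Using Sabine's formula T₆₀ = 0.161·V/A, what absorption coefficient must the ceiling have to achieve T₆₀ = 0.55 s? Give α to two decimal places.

A = 0.161·V/T₆₀ = 0.161·322/0.55 = 94.26 m² sabins.
Absorption from the other surfaces = 105·0.41 + 5·0.11 + 150·0.09 = 57.10 m², so the ceiling must supply 37.16 m² over 105 m².
α = 37.16/105 = 0.354.

0.35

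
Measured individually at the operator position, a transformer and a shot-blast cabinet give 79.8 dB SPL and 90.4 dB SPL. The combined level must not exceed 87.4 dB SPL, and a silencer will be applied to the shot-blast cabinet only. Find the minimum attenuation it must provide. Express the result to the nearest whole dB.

4 dB

The untreated sources together contribute 10^(79.8/10) = 9.550e+07, i.e. 79.80 dB SPL.
To meet 87.4 dB SPL overall, the treated shot-blast cabinet may contribute at most 10^(87.4/10) − 9.550e+07 = 4.540e+08, i.e. 86.57 dB SPL.
Required insertion loss = 90.4 − 86.57 = 3.83 dB.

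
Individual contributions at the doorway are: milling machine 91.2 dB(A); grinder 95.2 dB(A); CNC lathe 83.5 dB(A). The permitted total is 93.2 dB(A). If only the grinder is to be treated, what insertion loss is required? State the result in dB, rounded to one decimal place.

The untreated sources together contribute 10^(91.2/10) + 10^(83.5/10) = 1.542e+09, i.e. 91.88 dB(A).
To meet 93.2 dB(A) overall, the treated grinder may contribute at most 10^(93.2/10) − 1.542e+09 = 5.472e+08, i.e. 87.38 dB(A).
So the grinder must be reduced from 95.2 to 87.38 dB(A): IL = 7.82 dB.

7.8 dB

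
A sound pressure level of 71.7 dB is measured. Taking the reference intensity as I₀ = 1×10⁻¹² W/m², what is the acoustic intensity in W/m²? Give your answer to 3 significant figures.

1.48e-05 W/m²

L = 10·log₁₀(I/I₀) ⇒ I = I₀·10^(L/10) = 10⁻¹² × 10^7.17.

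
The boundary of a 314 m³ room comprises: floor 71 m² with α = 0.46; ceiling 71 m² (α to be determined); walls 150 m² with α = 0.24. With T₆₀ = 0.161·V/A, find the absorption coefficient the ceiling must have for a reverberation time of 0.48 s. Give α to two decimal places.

0.52

A = 0.161·V/T₆₀ = 0.161·314/0.48 = 105.32 m² sabins.
Absorption from the other surfaces = 71·0.46 + 150·0.24 = 68.66 m², so the ceiling must supply 36.66 m² over 71 m².
α = 36.66/71 = 0.516.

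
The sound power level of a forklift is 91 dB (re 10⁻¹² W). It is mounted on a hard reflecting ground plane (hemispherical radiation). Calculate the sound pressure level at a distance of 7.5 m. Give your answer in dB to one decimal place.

65.5 dB

The power spreads over a hemisphere of area 2π·r², so L_p = L_w − 10·log₁₀(2π·r²).
2π·r² = 353.4 m², 10·log₁₀ of that is 25.483 dB.
L_p = 91 − 25.483 = 65.52 dB.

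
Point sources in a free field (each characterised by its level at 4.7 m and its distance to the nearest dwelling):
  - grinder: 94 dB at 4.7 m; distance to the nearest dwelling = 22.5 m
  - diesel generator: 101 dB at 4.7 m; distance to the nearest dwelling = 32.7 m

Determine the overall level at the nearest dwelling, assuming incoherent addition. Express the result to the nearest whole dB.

86 dB

First find each source's level at the receiver (point-source: −20·log₁₀(r/r_ref)), then combine on an intensity basis.
grinder: 94 − 20·log₁₀(22.5/4.7) = 94 − 13.60 = 80.40 dB.
diesel generator: 101 − 20·log₁₀(32.7/4.7) = 101 − 16.85 = 84.15 dB.
Σ 10^(L/10) = 3.697e+08 → L_total = 10·log₁₀(3.697e+08) = 85.68 dB.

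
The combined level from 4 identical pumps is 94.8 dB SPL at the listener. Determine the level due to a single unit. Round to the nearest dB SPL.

For N identical incoherent sources L_total = L₁ + 10·log₁₀ N, so L₁ = 94.8 − 10·log₁₀(4) = 94.8 − 6.021.

89 dB SPL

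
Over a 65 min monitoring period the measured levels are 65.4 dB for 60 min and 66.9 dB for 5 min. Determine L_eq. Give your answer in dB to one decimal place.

Weight each interval's intensity by its duration and average over T = 65 min:
Σ tᵢ·10^(Lᵢ/10) = 60·10^(65.4/10) + 5·10^(66.9/10) = 2.325e+08.
L_eq = 10·log₁₀(2.325e+08/65) = 65.54 dB.

65.5 dB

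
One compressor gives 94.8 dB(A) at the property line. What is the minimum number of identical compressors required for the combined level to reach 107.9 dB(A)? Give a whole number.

N identical sources give L₁ + 10·log₁₀ N, so require 10·log₁₀ N ≥ 107.9 − 94.8 = 13.1 dB.
N ≥ 10^(13.1/10) = 20.417, so N = 21.

21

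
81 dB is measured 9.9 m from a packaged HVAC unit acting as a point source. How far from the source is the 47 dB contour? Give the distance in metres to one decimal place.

Point-source spreading drops the level by 20·log₁₀(r₂/r₁); inverting, r₂/r₁ = 10^(ΔL/20).
r₂ = 9.9·10^((81−47)/20) = 9.9·10^(34.0/20) = 496.18 m.

496.2 m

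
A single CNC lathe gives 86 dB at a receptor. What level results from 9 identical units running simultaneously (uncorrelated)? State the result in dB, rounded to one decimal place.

With 9 equal, uncorrelated contributions the intensity is 9× that of one unit, giving a rise of 10·log₁₀ 9.
L_total = 86 + 10·log₁₀(9) = 86 + 9.542 = 95.54 dB.

95.5 dB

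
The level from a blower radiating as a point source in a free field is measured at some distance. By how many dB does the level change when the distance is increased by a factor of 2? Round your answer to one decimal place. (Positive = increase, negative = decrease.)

-6.0 dB

With spherical spreading the level changes by −20·log₁₀(r₂/r₁).
ΔL = −20·log₁₀(2) = -6.02 dB.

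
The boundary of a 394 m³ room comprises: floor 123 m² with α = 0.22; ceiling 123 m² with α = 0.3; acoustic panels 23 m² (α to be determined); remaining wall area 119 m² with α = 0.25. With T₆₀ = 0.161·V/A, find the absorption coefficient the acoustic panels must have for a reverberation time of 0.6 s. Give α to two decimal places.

0.52

Required total absorption A = 0.161·394/0.6 = 105.72 m².
Absorption from the other surfaces = 123·0.22 + 123·0.3 + 119·0.25 = 93.71 m², so the acoustic panels must supply 12.01 m² over 23 m².
α = 12.01/23 = 0.522.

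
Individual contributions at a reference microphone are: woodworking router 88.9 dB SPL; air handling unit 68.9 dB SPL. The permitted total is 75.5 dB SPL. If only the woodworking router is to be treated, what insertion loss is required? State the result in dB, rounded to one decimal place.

The untreated sources together contribute 10^(68.9/10) = 7.762e+06, i.e. 68.90 dB SPL.
The limit corresponds to 10^(75.5/10) = 3.548e+07; subtracting the fixed part leaves 2.772e+07 for the woodworking router, i.e. 74.43 dB SPL.
So the woodworking router must be reduced from 88.9 to 74.43 dB SPL: IL = 14.47 dB.

14.5 dB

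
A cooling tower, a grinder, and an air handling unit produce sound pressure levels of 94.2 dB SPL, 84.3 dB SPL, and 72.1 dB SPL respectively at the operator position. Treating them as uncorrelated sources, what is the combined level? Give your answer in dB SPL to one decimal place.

94.6 dB SPL

Incoherent sources combine by intensity addition: L_total = 10·log₁₀(Σ 10^(L_i/10)).
Σ 10^(L/10) = 10^(94.2/10) + 10^(84.3/10) + 10^(72.1/10) = 2.916e+09.
L_total = 10·log₁₀(2.916e+09) = 94.65 dB SPL.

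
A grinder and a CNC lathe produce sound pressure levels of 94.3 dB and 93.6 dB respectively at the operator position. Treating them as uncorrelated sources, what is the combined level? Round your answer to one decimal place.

97.0 dB

For uncorrelated sources the intensities add, so convert each level to linear form, sum, and take 10·log₁₀ of the total.
Σ 10^(L/10) = 10^(94.3/10) + 10^(93.6/10) = 4.982e+09.
L_total = 10·log₁₀(4.982e+09) = 96.97 dB.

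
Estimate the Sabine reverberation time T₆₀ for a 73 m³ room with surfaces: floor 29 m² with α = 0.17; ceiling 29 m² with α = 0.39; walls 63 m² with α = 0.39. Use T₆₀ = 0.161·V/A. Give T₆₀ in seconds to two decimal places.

0.29 s

Total absorption A = 29·0.17 + 29·0.39 + 63·0.39 = 40.81 m² sabins.
T₆₀ = 0.161 × 73 / 40.81 = 0.288 s.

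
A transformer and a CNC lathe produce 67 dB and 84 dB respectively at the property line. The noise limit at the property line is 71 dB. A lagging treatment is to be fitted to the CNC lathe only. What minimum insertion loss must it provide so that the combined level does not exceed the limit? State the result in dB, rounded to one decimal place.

15.2 dB

Everything except the CNC lathe sums to 10^(67/10) = 5.012e+06 in linear terms, 67.00 dB.
To meet 71 dB overall, the treated CNC lathe may contribute at most 10^(71/10) − 5.012e+06 = 7.577e+06, i.e. 68.80 dB.
So the CNC lathe must be reduced from 84 to 68.80 dB: IL = 15.20 dB.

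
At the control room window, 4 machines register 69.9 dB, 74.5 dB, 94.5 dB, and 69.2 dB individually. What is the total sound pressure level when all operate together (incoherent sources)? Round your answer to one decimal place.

94.6 dB

Incoherent sources combine by intensity addition: L_total = 10·log₁₀(Σ 10^(L_i/10)).
Σ 10^(L/10) = 10^(69.9/10) + 10^(74.5/10) + 10^(94.5/10) + 10^(69.2/10) = 2.865e+09.
L_total = 10·log₁₀(2.865e+09) = 94.57 dB.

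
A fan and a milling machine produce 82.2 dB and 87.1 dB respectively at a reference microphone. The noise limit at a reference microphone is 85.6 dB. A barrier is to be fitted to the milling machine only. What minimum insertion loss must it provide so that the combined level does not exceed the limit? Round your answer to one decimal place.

The untreated sources together contribute 10^(82.2/10) = 1.660e+08, i.e. 82.20 dB.
The limit corresponds to 10^(85.6/10) = 3.631e+08; subtracting the fixed part leaves 1.971e+08 for the milling machine, i.e. 82.95 dB.
So the milling machine must be reduced from 87.1 to 82.95 dB: IL = 4.15 dB.

4.2 dB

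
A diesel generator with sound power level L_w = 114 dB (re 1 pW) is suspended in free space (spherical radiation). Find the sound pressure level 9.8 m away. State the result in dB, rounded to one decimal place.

83.2 dB

The power spreads over a sphere of area 4π·r², so L_p = L_w − 10·log₁₀(4π·r²).
4π·r² = 1207 m², 10·log₁₀ of that is 30.817 dB.
L_p = 114 − 30.817 = 83.18 dB.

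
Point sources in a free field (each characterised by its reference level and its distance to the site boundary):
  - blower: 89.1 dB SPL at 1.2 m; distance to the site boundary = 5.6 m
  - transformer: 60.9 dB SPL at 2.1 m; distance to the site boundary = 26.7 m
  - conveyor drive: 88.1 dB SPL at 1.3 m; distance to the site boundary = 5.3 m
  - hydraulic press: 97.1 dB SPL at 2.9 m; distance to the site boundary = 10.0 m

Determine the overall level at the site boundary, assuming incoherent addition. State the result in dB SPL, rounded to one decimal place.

Apply inverse-square spreading to bring every level to the receiver, then sum 10^(L/10).
blower: 89.1 − 20·log₁₀(5.6/1.2) = 89.1 − 13.38 = 75.72 dB SPL.
transformer: 60.9 − 20·log₁₀(26.7/2.1) = 60.9 − 22.09 = 38.81 dB SPL.
conveyor drive: 88.1 − 20·log₁₀(5.3/1.3) = 88.1 − 12.21 = 75.89 dB SPL.
hydraulic press: 97.1 − 20·log₁₀(10.0/2.9) = 97.1 − 10.75 = 86.35 dB SPL.
Σ 10^(L/10) = 5.075e+08 → L_total = 10·log₁₀(5.075e+08) = 87.05 dB SPL.

87.1 dB SPL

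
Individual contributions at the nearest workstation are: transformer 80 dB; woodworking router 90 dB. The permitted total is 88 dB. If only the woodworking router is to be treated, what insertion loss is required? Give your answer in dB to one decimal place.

2.7 dB

Fixed contribution from the other source: Σ 10^(L/10) = 10^(80/10) = 1.000e+08 (80.00 dB).
The limit corresponds to 10^(88/10) = 6.310e+08; subtracting the fixed part leaves 5.310e+08 for the woodworking router, i.e. 87.25 dB.
So the woodworking router must be reduced from 90 to 87.25 dB: IL = 2.75 dB.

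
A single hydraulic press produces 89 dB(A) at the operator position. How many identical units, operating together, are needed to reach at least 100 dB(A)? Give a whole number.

13

Need L₁ + 10·log₁₀ N ≥ 100, i.e. log₁₀ N ≥ 1.10.
N ≥ 10^(11.0/10) = 12.589, so N = 13.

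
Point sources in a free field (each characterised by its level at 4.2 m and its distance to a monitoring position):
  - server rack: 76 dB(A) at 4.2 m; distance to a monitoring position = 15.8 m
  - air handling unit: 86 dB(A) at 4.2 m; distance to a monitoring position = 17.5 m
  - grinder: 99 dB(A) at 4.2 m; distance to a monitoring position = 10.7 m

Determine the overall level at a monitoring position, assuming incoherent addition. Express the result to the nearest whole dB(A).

First find each source's level at the receiver (point-source: −20·log₁₀(r/r_ref)), then combine on an intensity basis.
server rack: 76 − 20·log₁₀(15.8/4.2) = 76 − 11.51 = 64.49 dB(A).
air handling unit: 86 − 20·log₁₀(17.5/4.2) = 86 − 12.40 = 73.60 dB(A).
grinder: 99 − 20·log₁₀(10.7/4.2) = 99 − 8.12 = 90.88 dB(A).
Σ 10^(L/10) = 1.250e+09 → L_total = 10·log₁₀(1.250e+09) = 90.97 dB(A).

91 dB(A)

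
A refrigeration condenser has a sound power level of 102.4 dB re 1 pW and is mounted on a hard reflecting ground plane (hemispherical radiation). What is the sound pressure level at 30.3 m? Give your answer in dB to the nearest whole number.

L_p = L_w − 10·log₁₀(2π·r²) with r = 30.3 m.
2π·r² = 5769 m², 10·log₁₀ of that is 37.611 dB.
L_p = 102.4 − 37.611 = 64.79 dB.

65 dB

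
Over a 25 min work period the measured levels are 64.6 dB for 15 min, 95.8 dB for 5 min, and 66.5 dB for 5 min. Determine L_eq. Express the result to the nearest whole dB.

Weight each interval's intensity by its duration and average over T = 25 min:
Σ tᵢ·10^(Lᵢ/10) = 15·10^(64.6/10) + 5·10^(95.8/10) + 5·10^(66.5/10) = 1.908e+10.
L_eq = 10·log₁₀(1.908e+10/25) = 88.83 dB.

89 dB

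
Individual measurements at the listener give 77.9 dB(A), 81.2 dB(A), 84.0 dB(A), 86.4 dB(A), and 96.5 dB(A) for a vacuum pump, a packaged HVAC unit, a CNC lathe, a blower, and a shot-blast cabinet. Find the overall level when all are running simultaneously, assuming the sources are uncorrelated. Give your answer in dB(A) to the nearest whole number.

Incoherent sources combine by intensity addition: L_total = 10·log₁₀(Σ 10^(L_i/10)).
Σ 10^(L/10) = 10^(77.9/10) + 10^(81.2/10) + 10^(84.0/10) + 10^(86.4/10) + 10^(96.5/10) = 5.348e+09.
L_total = 10·log₁₀(5.348e+09) = 97.28 dB(A).

97 dB(A)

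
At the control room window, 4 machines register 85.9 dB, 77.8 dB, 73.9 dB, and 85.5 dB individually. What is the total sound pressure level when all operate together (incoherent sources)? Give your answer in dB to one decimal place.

Incoherent sources combine by intensity addition: L_total = 10·log₁₀(Σ 10^(L_i/10)).
Σ 10^(L/10) = 10^(85.9/10) + 10^(77.8/10) + 10^(73.9/10) + 10^(85.5/10) = 8.287e+08.
L_total = 10·log₁₀(8.287e+08) = 89.18 dB.

89.2 dB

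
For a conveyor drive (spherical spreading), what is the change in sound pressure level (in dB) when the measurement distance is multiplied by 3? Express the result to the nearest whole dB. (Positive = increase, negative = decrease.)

Point-source spreading: ΔL = −20·log₁₀(r₂/r₁).
ΔL = −20·log₁₀(3) = -9.54 dB.

-10 dB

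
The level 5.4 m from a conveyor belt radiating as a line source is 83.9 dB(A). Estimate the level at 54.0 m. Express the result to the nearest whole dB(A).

74 dB(A)

For a line source, L₂ = L₁ − 10·log₁₀(r₂/r₁).
L₂ = 83.9 − 10·log₁₀(54.0/5.4) = 83.9 − 10.000 = 73.90 dB(A).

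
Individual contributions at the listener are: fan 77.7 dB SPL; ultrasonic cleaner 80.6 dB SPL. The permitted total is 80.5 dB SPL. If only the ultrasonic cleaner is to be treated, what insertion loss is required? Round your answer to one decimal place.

3.3 dB

Everything except the ultrasonic cleaner sums to 10^(77.7/10) = 5.888e+07 in linear terms, 77.70 dB SPL.
To meet 80.5 dB SPL overall, the treated ultrasonic cleaner may contribute at most 10^(80.5/10) − 5.888e+07 = 5.332e+07, i.e. 77.27 dB SPL.
So the ultrasonic cleaner must be reduced from 80.6 to 77.27 dB SPL: IL = 3.33 dB.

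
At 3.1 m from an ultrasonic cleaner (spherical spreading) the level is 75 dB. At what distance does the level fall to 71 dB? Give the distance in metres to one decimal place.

The 4.0 dB drop corresponds to a distance ratio of 10^(4.0/20) for a point source.
r₂ = 3.1·10^((75−71)/20) = 3.1·10^(4.0/20) = 4.91 m.

4.9 m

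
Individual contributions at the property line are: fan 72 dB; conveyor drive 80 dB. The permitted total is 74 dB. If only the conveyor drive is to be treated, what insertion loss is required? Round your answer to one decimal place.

Everything except the conveyor drive sums to 10^(72/10) = 1.585e+07 in linear terms, 72.00 dB.
The limit corresponds to 10^(74/10) = 2.512e+07; subtracting the fixed part leaves 9.270e+06 for the conveyor drive, i.e. 69.67 dB.
Required insertion loss = 80 − 69.67 = 10.33 dB.

10.3 dB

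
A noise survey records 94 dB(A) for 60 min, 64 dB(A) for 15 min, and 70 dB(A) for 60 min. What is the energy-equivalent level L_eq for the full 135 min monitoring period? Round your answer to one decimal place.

Weight each interval's intensity by its duration and average over T = 135 min:
Σ tᵢ·10^(Lᵢ/10) = 60·10^(94/10) + 15·10^(64/10) + 60·10^(70/10) = 1.514e+11.
L_eq = 10·log₁₀(1.514e+11/135) = 90.50 dB(A).

90.5 dB(A)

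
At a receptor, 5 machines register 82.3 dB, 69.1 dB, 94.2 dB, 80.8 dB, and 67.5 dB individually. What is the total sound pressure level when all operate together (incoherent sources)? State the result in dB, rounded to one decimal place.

94.7 dB

For uncorrelated sources the intensities add, so convert each level to linear form, sum, and take 10·log₁₀ of the total.
Σ 10^(L/10) = 10^(82.3/10) + 10^(69.1/10) + 10^(94.2/10) + 10^(80.8/10) + 10^(67.5/10) = 2.934e+09.
L_total = 10·log₁₀(2.934e+09) = 94.67 dB.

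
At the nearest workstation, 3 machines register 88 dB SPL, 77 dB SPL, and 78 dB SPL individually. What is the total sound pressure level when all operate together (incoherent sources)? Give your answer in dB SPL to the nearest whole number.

For uncorrelated sources the intensities add, so convert each level to linear form, sum, and take 10·log₁₀ of the total.
Σ 10^(L/10) = 10^(88/10) + 10^(77/10) + 10^(78/10) = 7.442e+08.
L_total = 10·log₁₀(7.442e+08) = 88.72 dB SPL.

89 dB SPL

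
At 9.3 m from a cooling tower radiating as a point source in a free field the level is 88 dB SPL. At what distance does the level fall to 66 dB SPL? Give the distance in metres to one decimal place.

For a point source L₁ − L₂ = 20·log₁₀(r₂/r₁), so r₂ = r₁·10^((L₁−L₂)/20).
r₂ = 9.3·10^((88−66)/20) = 9.3·10^(22.0/20) = 117.08 m.

117.1 m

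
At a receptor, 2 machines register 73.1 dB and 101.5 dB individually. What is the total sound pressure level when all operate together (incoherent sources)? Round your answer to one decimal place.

101.5 dB

Incoherent sources combine by intensity addition: L_total = 10·log₁₀(Σ 10^(L_i/10)).
Σ 10^(L/10) = 10^(73.1/10) + 10^(101.5/10) = 1.415e+10.
L_total = 10·log₁₀(1.415e+10) = 101.51 dB.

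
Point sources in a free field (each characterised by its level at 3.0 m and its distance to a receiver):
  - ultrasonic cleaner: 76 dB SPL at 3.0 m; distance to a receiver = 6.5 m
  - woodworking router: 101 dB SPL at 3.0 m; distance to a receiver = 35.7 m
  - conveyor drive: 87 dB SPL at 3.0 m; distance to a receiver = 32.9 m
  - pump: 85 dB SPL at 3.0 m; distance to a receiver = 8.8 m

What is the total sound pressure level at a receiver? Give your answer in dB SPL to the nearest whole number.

81 dB SPL

First find each source's level at the receiver (point-source: −20·log₁₀(r/r_ref)), then combine on an intensity basis.
ultrasonic cleaner: 76 − 20·log₁₀(6.5/3.0) = 76 − 6.72 = 69.28 dB SPL.
woodworking router: 101 − 20·log₁₀(35.7/3.0) = 101 − 21.51 = 79.49 dB SPL.
conveyor drive: 87 − 20·log₁₀(32.9/3.0) = 87 − 20.80 = 66.20 dB SPL.
pump: 85 − 20·log₁₀(8.8/3.0) = 85 − 9.35 = 75.65 dB SPL.
Σ 10^(L/10) = 1.383e+08 → L_total = 10·log₁₀(1.383e+08) = 81.41 dB SPL.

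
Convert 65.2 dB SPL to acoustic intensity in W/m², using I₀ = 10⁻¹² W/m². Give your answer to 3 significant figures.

3.31e-06 W/m²

I/I₀ = 10^(65.2/10) = 3.311e+06, so I = 3.311e+06 × 10⁻¹² W/m².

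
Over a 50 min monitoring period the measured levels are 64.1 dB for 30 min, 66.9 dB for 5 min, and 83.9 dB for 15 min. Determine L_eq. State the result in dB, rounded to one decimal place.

78.8 dB

L_eq = 10·log₁₀[(1/T)·Σ tᵢ·10^(Lᵢ/10)] with T = 50 min.
Σ tᵢ·10^(Lᵢ/10) = 30·10^(64.1/10) + 5·10^(66.9/10) + 15·10^(83.9/10) = 3.784e+09.
L_eq = 10·log₁₀(3.784e+09/50) = 78.79 dB.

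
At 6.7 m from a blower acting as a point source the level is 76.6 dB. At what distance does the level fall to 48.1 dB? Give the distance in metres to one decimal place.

For a point source L₁ − L₂ = 20·log₁₀(r₂/r₁), so r₂ = r₁·10^((L₁−L₂)/20).
r₂ = 6.7·10^((76.6−48.1)/20) = 6.7·10^(28.5/20) = 178.27 m.

178.3 m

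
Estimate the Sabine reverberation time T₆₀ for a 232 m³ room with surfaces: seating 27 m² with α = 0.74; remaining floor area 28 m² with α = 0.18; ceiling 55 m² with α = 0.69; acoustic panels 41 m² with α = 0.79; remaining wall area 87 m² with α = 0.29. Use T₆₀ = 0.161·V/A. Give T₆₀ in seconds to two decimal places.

0.31 s

Total absorption A = 27·0.74 + 28·0.18 + 55·0.69 + 41·0.79 + 87·0.29 = 120.59 m² sabins.
T₆₀ = 0.161 × 232 / 120.59 = 0.310 s.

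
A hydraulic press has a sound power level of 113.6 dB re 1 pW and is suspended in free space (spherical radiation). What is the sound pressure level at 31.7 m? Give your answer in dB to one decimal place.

72.6 dB

L_p = L_w − 10·log₁₀(4π·r²) with r = 31.7 m.
4π·r² = 1.263e+04 m², 10·log₁₀ of that is 41.013 dB.
L_p = 113.6 − 41.013 = 72.59 dB.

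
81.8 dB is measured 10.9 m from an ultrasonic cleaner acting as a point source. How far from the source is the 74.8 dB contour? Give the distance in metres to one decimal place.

The 7.0 dB drop corresponds to a distance ratio of 10^(7.0/20) for a point source.
r₂ = 10.9·10^((81.8−74.8)/20) = 10.9·10^(7.0/20) = 24.40 m.

24.4 m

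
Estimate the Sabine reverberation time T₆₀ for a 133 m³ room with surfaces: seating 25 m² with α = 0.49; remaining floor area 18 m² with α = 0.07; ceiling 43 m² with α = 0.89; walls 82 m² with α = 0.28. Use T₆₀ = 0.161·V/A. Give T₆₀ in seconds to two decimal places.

Total absorption A = 25·0.49 + 18·0.07 + 43·0.89 + 82·0.28 = 74.74 m² sabins.
T₆₀ = 0.161·V/A = 0.161·133/74.74 = 0.286 s.

0.29 s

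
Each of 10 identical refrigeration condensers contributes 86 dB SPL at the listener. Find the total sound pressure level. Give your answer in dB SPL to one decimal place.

96.0 dB SPL

With 10 equal, uncorrelated contributions the intensity is 10× that of one unit, giving a rise of 10·log₁₀ 10.
L_total = 86 + 10·log₁₀(10) = 86 + 10.000 = 96.00 dB SPL.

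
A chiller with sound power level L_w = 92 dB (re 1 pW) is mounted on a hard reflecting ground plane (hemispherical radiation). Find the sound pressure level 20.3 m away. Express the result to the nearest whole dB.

Free-field hemispherical radiation: L_p = L_w − 10·log₁₀(2π·r²), r = 20.3 m.
2π·r² = 2589 m², 10·log₁₀ of that is 34.132 dB.
L_p = 92 − 34.132 = 57.87 dB.

58 dB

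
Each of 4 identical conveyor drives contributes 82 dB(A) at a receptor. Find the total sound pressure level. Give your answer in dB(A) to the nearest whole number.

L_total = L₁ + 10·log₁₀ N for N identical incoherent sources.
L_total = 82 + 10·log₁₀(4) = 82 + 6.021 = 88.02 dB(A).

88 dB(A)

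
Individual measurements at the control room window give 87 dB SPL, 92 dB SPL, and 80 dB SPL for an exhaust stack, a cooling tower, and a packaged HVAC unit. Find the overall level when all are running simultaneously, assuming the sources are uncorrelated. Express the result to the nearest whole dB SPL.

Incoherent sources combine by intensity addition: L_total = 10·log₁₀(Σ 10^(L_i/10)).
Σ 10^(L/10) = 10^(87/10) + 10^(92/10) + 10^(80/10) = 2.186e+09.
L_total = 10·log₁₀(2.186e+09) = 93.40 dB SPL.

93 dB SPL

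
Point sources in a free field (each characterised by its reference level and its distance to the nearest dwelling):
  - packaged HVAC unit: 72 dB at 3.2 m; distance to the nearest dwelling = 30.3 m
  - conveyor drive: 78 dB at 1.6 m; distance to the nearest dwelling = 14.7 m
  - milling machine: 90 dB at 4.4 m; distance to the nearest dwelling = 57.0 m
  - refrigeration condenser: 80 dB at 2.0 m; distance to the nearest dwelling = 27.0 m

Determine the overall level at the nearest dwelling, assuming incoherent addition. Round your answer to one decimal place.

First find each source's level at the receiver (point-source: −20·log₁₀(r/r_ref)), then combine on an intensity basis.
packaged HVAC unit: 72 − 20·log₁₀(30.3/3.2) = 72 − 19.53 = 52.47 dB.
conveyor drive: 78 − 20·log₁₀(14.7/1.6) = 78 − 19.26 = 58.74 dB.
milling machine: 90 − 20·log₁₀(57.0/4.4) = 90 − 22.25 = 67.75 dB.
refrigeration condenser: 80 − 20·log₁₀(27.0/2.0) = 80 − 22.61 = 57.39 dB.
Σ 10^(L/10) = 7.432e+06 → L_total = 10·log₁₀(7.432e+06) = 68.71 dB.

68.7 dB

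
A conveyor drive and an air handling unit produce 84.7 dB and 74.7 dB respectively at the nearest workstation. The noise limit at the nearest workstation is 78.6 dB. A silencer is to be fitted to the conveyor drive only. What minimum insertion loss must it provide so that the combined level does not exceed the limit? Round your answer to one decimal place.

Fixed contribution from the other source: Σ 10^(L/10) = 10^(74.7/10) = 2.951e+07 (74.70 dB).
The limit corresponds to 10^(78.6/10) = 7.244e+07; subtracting the fixed part leaves 4.293e+07 for the conveyor drive, i.e. 76.33 dB.
Required insertion loss = 84.7 − 76.33 = 8.37 dB.

8.4 dB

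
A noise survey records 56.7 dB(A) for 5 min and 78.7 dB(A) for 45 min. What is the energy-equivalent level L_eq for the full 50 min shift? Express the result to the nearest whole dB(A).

78 dB(A)

The energy average is taken in the linear domain: L_eq = 10·log₁₀[(Σ tᵢ·10^(Lᵢ/10))/T], T = 50 min.
Σ tᵢ·10^(Lᵢ/10) = 5·10^(56.7/10) + 45·10^(78.7/10) = 3.338e+09.
L_eq = 10·log₁₀(3.338e+09/50) = 78.25 dB(A).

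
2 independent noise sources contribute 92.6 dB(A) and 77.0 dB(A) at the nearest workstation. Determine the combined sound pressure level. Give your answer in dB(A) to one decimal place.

Incoherent sources combine by intensity addition: L_total = 10·log₁₀(Σ 10^(L_i/10)).
Σ 10^(L/10) = 10^(92.6/10) + 10^(77.0/10) = 1.870e+09.
L_total = 10·log₁₀(1.870e+09) = 92.72 dB(A).

92.7 dB(A)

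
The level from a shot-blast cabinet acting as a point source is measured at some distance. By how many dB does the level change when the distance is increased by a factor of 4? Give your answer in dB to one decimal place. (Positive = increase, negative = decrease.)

With spherical spreading the level changes by −20·log₁₀(r₂/r₁).
ΔL = −20·log₁₀(4) = -12.04 dB.

-12.0 dB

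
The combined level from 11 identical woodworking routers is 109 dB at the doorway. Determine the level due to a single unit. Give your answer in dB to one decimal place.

11 equal contributions raise the level by 10·log₁₀ 11 = 10.414 dB, so each unit alone gives 109 − 10.414.

98.6 dB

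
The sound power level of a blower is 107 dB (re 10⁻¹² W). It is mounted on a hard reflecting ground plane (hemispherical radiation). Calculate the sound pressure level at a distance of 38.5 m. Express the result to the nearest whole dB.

L_p = L_w − 10·log₁₀(2π·r²) with r = 38.5 m.
2π·r² = 9313 m², 10·log₁₀ of that is 39.691 dB.
L_p = 107 − 39.691 = 67.31 dB.

67 dB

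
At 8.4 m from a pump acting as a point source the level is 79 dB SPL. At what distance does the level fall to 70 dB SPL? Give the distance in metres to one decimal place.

Point-source spreading drops the level by 20·log₁₀(r₂/r₁); inverting, r₂/r₁ = 10^(ΔL/20).
r₂ = 8.4·10^((79−70)/20) = 8.4·10^(9.0/20) = 23.67 m.

23.7 m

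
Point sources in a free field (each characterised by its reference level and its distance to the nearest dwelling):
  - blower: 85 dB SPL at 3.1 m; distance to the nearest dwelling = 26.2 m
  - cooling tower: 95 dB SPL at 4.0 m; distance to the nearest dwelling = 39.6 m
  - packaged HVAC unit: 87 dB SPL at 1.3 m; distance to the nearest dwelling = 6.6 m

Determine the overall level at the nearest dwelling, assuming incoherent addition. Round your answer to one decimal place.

77.5 dB SPL

First find each source's level at the receiver (point-source: −20·log₁₀(r/r_ref)), then combine on an intensity basis.
blower: 85 − 20·log₁₀(26.2/3.1) = 85 − 18.54 = 66.46 dB SPL.
cooling tower: 95 − 20·log₁₀(39.6/4.0) = 95 − 19.91 = 75.09 dB SPL.
packaged HVAC unit: 87 − 20·log₁₀(6.6/1.3) = 87 − 14.11 = 72.89 dB SPL.
Σ 10^(L/10) = 5.614e+07 → L_total = 10·log₁₀(5.614e+07) = 77.49 dB SPL.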